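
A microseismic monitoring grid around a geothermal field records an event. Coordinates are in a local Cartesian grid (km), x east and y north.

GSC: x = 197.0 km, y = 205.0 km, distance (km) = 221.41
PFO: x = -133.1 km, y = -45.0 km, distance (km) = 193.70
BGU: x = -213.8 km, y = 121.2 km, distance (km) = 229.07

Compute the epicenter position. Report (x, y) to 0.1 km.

Circle about each station: (x − 197.0)² + (y − 205.0)² = 221.41²; (x + 133.1)² + (y + 45.0)² = 193.70²; (x + 213.8)² + (y − 121.2)² = 229.07².
Subtracting the GSC equation from the PFO and BGU equations removes the quadratic terms:
-660.2 x − 500.0 y = -49590.69
-821.6 x − 167.6 y = -23884.80
Solving the 2×2 system: x ≈ 12.1, y ≈ 83.2 km.

12.1 km east, 83.2 km north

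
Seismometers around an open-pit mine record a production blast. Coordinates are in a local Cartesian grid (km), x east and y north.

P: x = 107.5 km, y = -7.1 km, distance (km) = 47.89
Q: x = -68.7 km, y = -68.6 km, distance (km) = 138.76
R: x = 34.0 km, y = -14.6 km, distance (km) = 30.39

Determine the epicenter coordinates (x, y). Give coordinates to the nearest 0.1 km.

x ≈ 62.8 km, y ≈ -24.3 km

Circle about each station: (x − 107.5)² + (y + 7.1)² = 47.89²; (x + 68.7)² + (y + 68.6)² = 138.76²; (x − 34.0)² + (y + 14.6)² = 30.39².
Subtracting the P equation from the Q and R equations removes the quadratic terms:
-352.4 x − 123.0 y = -19141.90
-147.0 x − 15.0 y = -8867.60
Solving the 2×2 system: x ≈ 62.8, y ≈ -24.3 km.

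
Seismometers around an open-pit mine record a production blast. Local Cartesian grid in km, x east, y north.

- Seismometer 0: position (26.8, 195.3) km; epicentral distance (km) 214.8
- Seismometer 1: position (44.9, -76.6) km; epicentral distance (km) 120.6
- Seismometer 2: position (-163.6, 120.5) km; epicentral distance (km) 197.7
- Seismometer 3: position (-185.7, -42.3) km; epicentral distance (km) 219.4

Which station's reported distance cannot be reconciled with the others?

Solve using three stations at a time. Using Seismometer 1, Seismometer 2, Seismometer 3 (subtract circle equations pairwise → linear system) gives (x, y) ≈ (17.4, 40.8).
Distances from that point to each station vs reported:
  Seismometer 0: calculated 154.8 vs reported 214.8 → residual 60.0 km
  Seismometer 1: calculated 120.6 vs reported 120.6 → residual 0.0 km
  Seismometer 2: calculated 197.7 vs reported 197.7 → residual 0.0 km
  Seismometer 3: calculated 219.4 vs reported 219.4 → residual 0.0 km
Seismometer 1, Seismometer 2, Seismometer 3 are mutually consistent (residuals ≈ 0); Seismometer 0 is off by 60.0 km.

Seismometer 0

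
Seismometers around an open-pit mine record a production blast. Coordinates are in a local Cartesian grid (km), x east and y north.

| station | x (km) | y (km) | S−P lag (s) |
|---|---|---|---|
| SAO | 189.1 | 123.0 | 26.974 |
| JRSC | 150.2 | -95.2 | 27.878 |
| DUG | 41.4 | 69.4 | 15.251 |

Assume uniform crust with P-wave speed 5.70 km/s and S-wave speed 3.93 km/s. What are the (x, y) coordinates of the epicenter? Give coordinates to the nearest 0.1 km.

-150.6 km east, 89.2 km north

Distance from S−P lag: d = Δt · v_P v_S / (v_P − v_S) = Δt · (5.70·3.93)/(5.70−3.93) ≈ 12.6559·Δt.
So d_SAO = 341.38, d_JRSC = 352.82, d_DUG = 193.02 km.
Circle about each station: (x − 189.1)² + (y − 123.0)² = 341.38²; (x − 150.2)² + (y + 95.2)² = 352.82²; (x − 41.4)² + (y − 69.4)² = 193.02².
Subtracting pairs of circle equations eliminates x²+y² and gives linear equations (the radical axes):
-77.8 x − 436.4 y = -27206.38
-295.4 x − 107.2 y = 34926.09
Solving the 2×2 system: x ≈ -150.6, y ≈ 89.2 km.
Check against SAO (with the unrounded x, y): √((x − 189.1)²+(y − 123.0)²) = 341.38 ≈ 341.38 km. ✓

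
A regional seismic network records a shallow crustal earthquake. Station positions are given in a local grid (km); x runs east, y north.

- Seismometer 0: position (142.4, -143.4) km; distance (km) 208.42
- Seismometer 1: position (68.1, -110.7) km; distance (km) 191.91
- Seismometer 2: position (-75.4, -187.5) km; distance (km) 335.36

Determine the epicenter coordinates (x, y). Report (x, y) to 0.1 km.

Circle about each station: (x − 142.4)² + (y + 143.4)² = 208.42²; (x − 68.1)² + (y + 110.7)² = 191.91²; (x + 75.4)² + (y + 187.5)² = 335.36².
Subtracting pairs of circle equations eliminates x²+y² and gives linear equations (the radical axes):
-148.6 x + 65.4 y = -17339.77
-435.6 x − 88.2 y = -69027.34
Solving the 2×2 system: x ≈ 145.3, y ≈ 65.0 km.

145.3 km east, 65.0 km north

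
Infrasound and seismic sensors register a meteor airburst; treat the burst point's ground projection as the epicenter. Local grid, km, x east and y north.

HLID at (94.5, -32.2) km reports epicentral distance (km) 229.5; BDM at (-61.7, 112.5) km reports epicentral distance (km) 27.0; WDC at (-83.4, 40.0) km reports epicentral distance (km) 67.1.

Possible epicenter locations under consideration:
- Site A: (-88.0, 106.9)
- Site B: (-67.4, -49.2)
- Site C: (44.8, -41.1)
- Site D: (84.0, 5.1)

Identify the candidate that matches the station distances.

For each candidate, compare |candidate − station| to the reported distance:
Site A: residuals HLID 0.0, BDM 0.1, WDC 0.0 → max 0.1 km
Site B: residuals HLID 66.7, BDM 134.8, WDC 23.5 → max 134.8 km
Site C: residuals HLID 179.0, BDM 159.9, WDC 84.6 → max 179.0 km
Site D: residuals HLID 190.8, BDM 154.0, WDC 103.9 → max 190.8 km
Only Site A has all residuals ≈ 0.

Site A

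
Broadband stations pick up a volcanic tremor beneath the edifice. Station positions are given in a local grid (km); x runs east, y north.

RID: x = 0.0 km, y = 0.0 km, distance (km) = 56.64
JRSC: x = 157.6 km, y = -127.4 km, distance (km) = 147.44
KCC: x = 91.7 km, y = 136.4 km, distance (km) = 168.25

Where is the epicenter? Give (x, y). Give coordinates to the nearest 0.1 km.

50.0 km east, -26.6 km north

Circle about each station: x² + y² = 56.64²; (x − 157.6)² + (y + 127.4)² = 147.44²; (x − 91.7)² + (y − 136.4)² = 168.25².
Subtracting pairs of circle equations eliminates x²+y² and gives linear equations (the radical axes):
315.2 x − 254.8 y = 22538.06
183.4 x + 272.8 y = 1913.88
Solving the 2×2 system: x ≈ 50.0, y ≈ -26.6 km.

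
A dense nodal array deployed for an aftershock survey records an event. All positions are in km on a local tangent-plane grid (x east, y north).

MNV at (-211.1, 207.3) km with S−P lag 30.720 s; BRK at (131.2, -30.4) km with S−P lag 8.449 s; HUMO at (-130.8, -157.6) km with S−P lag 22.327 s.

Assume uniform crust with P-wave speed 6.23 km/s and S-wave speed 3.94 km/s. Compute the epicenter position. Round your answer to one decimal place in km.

Distance from S−P lag: d = Δt · v_P v_S / (v_P − v_S) = Δt · (6.23·3.94)/(6.23−3.94) ≈ 10.7189·Δt.
So d_MNV = 329.28, d_BRK = 90.56, d_HUMO = 239.32 km.
Circle about each station: (x + 211.1)² + (y − 207.3)² = 329.28²; (x − 131.2)² + (y + 30.4)² = 90.56²; (x + 130.8)² + (y + 157.6)² = 239.32².
Subtracting the MNV equation from the BRK and HUMO equations removes the quadratic terms:
684.6 x − 475.4 y = 30825.30
160.6 x − 729.8 y = 5561.16
Solving the 2×2 system: x ≈ 46.9, y ≈ 2.7 km.

46.9 km east, 2.7 km north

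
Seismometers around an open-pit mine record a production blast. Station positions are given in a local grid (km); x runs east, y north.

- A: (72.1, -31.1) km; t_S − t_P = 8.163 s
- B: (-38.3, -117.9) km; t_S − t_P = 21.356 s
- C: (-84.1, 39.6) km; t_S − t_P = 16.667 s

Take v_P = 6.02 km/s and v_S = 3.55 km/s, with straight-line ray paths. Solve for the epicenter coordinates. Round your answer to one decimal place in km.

60.1 km east, 38.5 km north

Distance from S−P lag: d = Δt · v_P v_S / (v_P − v_S) = Δt · (6.02·3.55)/(6.02−3.55) ≈ 8.6522·Δt.
So d_A = 70.63, d_B = 184.78, d_C = 144.21 km.
Circle about each station: (x − 72.1)² + (y + 31.1)² = 70.63²; (x + 38.3)² + (y + 117.9)² = 184.78²; (x + 84.1)² + (y − 39.6)² = 144.21².
Subtracting the A equation from the B and C equations removes the quadratic terms:
-220.8 x − 173.6 y = -19953.37
-312.4 x + 141.4 y = -13332.58
Solving the 2×2 system: x ≈ 60.1, y ≈ 38.5 km.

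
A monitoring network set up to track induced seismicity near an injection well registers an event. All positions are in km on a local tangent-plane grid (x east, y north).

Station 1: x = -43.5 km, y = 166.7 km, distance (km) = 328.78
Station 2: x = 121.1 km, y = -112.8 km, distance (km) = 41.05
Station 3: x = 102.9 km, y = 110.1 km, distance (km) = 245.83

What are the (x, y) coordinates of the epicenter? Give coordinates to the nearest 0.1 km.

86.7 km east, -135.2 km north

Circle about each station: (x + 43.5)² + (y − 166.7)² = 328.78²; (x − 121.1)² + (y + 112.8)² = 41.05²; (x − 102.9)² + (y − 110.1)² = 245.83².
Subtracting the Station 1 equation from the Station 2 and Station 3 equations removes the quadratic terms:
329.2 x − 559.0 y = 104119.10
292.8 x − 113.2 y = 40693.18
Solving the 2×2 system: x ≈ 86.7, y ≈ -135.2 km.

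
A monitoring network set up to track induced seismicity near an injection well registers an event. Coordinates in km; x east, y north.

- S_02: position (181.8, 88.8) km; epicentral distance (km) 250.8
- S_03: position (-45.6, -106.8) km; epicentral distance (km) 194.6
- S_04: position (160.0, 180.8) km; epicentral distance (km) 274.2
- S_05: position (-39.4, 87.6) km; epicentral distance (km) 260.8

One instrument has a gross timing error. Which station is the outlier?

S_02

Solve using three stations at a time. Using S_03, S_04, S_05 (subtract circle equations pairwise → linear system) gives (x, y) ≈ (148.6, -93.2).
Distances from that point to each station vs reported:
  S_02: calculated 185.0 vs reported 250.8 → residual 65.8 km
  S_03: calculated 194.7 vs reported 194.6 → residual 0.1 km
  S_04: calculated 274.3 vs reported 274.2 → residual 0.1 km
  S_05: calculated 260.9 vs reported 260.8 → residual 0.1 km
S_03, S_04, S_05 are mutually consistent (residuals ≈ 0); S_02 is off by 65.8 km.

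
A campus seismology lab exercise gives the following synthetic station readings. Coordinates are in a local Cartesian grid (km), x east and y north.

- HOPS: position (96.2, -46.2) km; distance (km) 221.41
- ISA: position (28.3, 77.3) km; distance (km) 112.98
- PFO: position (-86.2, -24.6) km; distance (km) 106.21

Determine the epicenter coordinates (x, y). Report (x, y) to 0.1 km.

Circle about each station: (x − 96.2)² + (y + 46.2)² = 221.41²; (x − 28.3)² + (y − 77.3)² = 112.98²; (x + 86.2)² + (y + 24.6)² = 106.21².
Subtracting pairs of circle equations eliminates x²+y² and gives linear equations (the radical axes):
-135.8 x + 247.0 y = 31645.21
-364.8 x + 43.2 y = 34388.54
Solving the 2×2 system: x ≈ -84.6, y ≈ 81.6 km.

x ≈ -84.6 km, y ≈ 81.6 km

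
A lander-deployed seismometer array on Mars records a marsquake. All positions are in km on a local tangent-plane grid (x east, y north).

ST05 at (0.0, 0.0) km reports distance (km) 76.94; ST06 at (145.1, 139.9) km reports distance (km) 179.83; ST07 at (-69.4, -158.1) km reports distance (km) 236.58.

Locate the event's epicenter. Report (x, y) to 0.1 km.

Circle about each station: x² + y² = 76.94²; (x − 145.1)² + (y − 139.9)² = 179.83²; (x + 69.4)² + (y + 158.1)² = 236.58².
Subtracting pairs of circle equations eliminates x²+y² and gives linear equations (the radical axes):
290.2 x + 279.8 y = 14206.95
-138.8 x − 316.2 y = -20238.36
Solving the 2×2 system: x ≈ -22.1, y ≈ 73.7 km.
Check against ST05 (with the unrounded x, y): √(x²+y²) = 76.96 ≈ 76.94 km. ✓

-22.1 km east, 73.7 km north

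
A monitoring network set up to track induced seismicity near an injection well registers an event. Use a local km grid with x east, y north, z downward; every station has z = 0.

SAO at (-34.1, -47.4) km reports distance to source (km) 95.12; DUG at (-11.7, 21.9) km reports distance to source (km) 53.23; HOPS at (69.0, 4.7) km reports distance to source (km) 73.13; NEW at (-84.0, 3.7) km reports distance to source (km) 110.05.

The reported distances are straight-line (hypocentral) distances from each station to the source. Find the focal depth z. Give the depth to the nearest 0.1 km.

z ≈ 46.3 km

Each station gives a sphere (x−x_i)² + (y−y_i)² + z² = d_i² (stations at z=0).
Subtracting the SAO sphere from DUG and HOPS: z² cancels, leaving linear equations in x and y:
44.8 x + 138.6 y = 3421.31
206.2 x + 104.2 y = 5073.34
Solving: x ≈ 14.498, y ≈ 19.999 km (keep extra digits for the depth step; rounded: 14.5, 20.0).
Then from the SAO sphere: z² = 95.12² − (x + 34.1)² − (y + 47.4)² with x = 14.498, y = 19.999, so z ≈ 46.297 ≈ 46.3 km.
Check against NEW (with the unrounded solution): distance 110.05 ≈ 110.05 km. ✓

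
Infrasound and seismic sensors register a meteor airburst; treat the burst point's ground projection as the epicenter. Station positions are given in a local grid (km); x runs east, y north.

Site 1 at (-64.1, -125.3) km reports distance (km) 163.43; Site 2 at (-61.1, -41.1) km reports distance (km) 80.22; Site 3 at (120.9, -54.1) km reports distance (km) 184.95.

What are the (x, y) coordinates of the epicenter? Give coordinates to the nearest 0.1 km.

Circle about each station: (x + 64.1)² + (y + 125.3)² = 163.43²; (x + 61.1)² + (y + 41.1)² = 80.22²; (x − 120.9)² + (y + 54.1)² = 184.95².
Subtracting the Site 1 equation from the Site 2 and Site 3 equations removes the quadratic terms:
6.0 x + 168.4 y = 5887.64
370.0 x + 142.4 y = -9762.42
Solving the 2×2 system: x ≈ -40.4, y ≈ 36.4 km.

(-40.4, 36.4)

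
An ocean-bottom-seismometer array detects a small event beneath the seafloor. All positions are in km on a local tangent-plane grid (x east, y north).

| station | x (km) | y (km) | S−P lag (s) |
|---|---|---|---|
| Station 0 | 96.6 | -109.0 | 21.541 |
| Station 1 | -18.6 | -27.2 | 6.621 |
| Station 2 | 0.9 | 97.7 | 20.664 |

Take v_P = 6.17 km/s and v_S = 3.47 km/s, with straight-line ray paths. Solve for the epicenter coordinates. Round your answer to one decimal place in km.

-64.6 km east, -52.5 km north

Distance from S−P lag: d = Δt · v_P v_S / (v_P − v_S) = Δt · (6.17·3.47)/(6.17−3.47) ≈ 7.9296·Δt.
So d_Station 0 = 170.81, d_Station 1 = 52.50, d_Station 2 = 163.86 km.
Circle about each station: (x − 96.6)² + (y + 109.0)² = 170.81²; (x + 18.6)² + (y + 27.2)² = 52.50²; (x − 0.9)² + (y − 97.7)² = 163.86².
Subtracting the Station 0 equation from the Station 1 and Station 2 equations removes the quadratic terms:
-230.4 x + 163.6 y = 6293.05
-191.4 x + 413.4 y = -9340.50
Solving the 2×2 system: x ≈ -64.6, y ≈ -52.5 km.
Check against Station 0 (with the unrounded x, y): √((x − 96.6)²+(y + 109.0)²) = 170.81 ≈ 170.81 km. ✓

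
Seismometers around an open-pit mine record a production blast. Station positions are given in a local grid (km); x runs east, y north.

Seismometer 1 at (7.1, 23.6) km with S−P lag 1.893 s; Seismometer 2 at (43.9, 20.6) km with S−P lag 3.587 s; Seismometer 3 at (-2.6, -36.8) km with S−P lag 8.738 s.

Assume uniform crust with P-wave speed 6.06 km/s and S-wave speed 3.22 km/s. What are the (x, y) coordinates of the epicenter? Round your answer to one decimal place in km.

(19.3, 19.1)

Distance from S−P lag: d = Δt · v_P v_S / (v_P − v_S) = Δt · (6.06·3.22)/(6.06−3.22) ≈ 6.8708·Δt.
So d_Seismometer 1 = 13.01, d_Seismometer 2 = 24.65, d_Seismometer 3 = 60.04 km.
Circle about each station: (x − 7.1)² + (y − 23.6)² = 13.01²; (x − 43.9)² + (y − 20.6)² = 24.65²; (x + 2.6)² + (y + 36.8)² = 60.04².
Subtracting the Seismometer 1 equation from the Seismometer 2 and Seismometer 3 equations removes the quadratic terms:
73.6 x − 6.0 y = 1305.84
-19.4 x − 120.8 y = -2681.91
Solving the 2×2 system: x ≈ 19.3, y ≈ 19.1 km.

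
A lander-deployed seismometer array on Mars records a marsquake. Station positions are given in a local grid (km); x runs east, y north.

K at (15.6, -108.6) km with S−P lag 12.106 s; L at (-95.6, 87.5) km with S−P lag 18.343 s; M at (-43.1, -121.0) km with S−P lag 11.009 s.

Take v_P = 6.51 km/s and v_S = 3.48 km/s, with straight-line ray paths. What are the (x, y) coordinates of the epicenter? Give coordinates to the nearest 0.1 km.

Distance from S−P lag: d = Δt · v_P v_S / (v_P − v_S) = Δt · (6.51·3.48)/(6.51−3.48) ≈ 7.4768·Δt.
So d_K = 90.51, d_L = 137.15, d_M = 82.31 km.
Circle about each station: (x − 15.6)² + (y + 108.6)² = 90.51²; (x + 95.6)² + (y − 87.5)² = 137.15²; (x + 43.1)² + (y + 121.0)² = 82.31².
Subtracting pairs of circle equations eliminates x²+y² and gives linear equations (the radical axes):
-222.4 x + 392.2 y = -5859.77
-117.4 x − 24.8 y = 5878.41
Solving the 2×2 system: x ≈ -41.9, y ≈ -38.7 km.

(-41.9, -38.7)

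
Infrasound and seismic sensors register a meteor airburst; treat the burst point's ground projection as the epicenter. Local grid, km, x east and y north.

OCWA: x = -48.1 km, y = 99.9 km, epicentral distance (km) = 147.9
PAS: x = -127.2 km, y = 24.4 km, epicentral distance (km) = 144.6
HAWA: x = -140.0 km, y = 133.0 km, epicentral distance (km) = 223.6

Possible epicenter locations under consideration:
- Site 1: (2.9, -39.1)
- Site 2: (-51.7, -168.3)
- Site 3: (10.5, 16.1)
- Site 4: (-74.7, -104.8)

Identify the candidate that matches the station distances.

Site 1

For each candidate, compare |candidate − station| to the reported distance:
Site 1: residuals OCWA 0.2, PAS 0.2, HAWA 0.1 → max 0.2 km
Site 2: residuals OCWA 120.3, PAS 62.4, HAWA 90.4 → max 120.3 km
Site 3: residuals OCWA 45.6, PAS 6.7, HAWA 33.0 → max 45.6 km
Site 4: residuals OCWA 58.5, PAS 5.1, HAWA 23.0 → max 58.5 km
Only Site 1 has all residuals ≈ 0.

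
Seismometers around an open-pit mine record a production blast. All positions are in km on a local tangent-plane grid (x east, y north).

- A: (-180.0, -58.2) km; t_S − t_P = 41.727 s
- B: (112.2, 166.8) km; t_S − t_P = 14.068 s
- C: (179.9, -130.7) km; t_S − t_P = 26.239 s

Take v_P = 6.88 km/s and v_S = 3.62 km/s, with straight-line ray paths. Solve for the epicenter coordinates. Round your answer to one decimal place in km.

x ≈ 116.3 km, y ≈ 59.4 km

Distance from S−P lag: d = Δt · v_P v_S / (v_P − v_S) = Δt · (6.88·3.62)/(6.88−3.62) ≈ 7.6398·Δt.
So d_A = 318.78, d_B = 107.48, d_C = 200.46 km.
Circle about each station: (x + 180.0)² + (y + 58.2)² = 318.78²; (x − 112.2)² + (y − 166.8)² = 107.48²; (x − 179.9)² + (y + 130.7)² = 200.46².
Subtracting the A equation from the B and C equations removes the quadratic terms:
584.4 x + 450.0 y = 94692.58
719.8 x − 145.0 y = 75095.74
Solving the 2×2 system: x ≈ 116.3, y ≈ 59.4 km.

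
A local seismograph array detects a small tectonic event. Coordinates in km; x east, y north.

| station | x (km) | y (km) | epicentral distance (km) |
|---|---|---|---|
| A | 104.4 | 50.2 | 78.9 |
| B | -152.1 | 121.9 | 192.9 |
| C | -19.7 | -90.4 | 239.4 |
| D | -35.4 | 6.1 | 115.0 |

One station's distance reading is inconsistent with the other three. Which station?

C

Solve using three stations at a time. Using A, B, D (subtract circle equations pairwise → linear system) gives (x, y) ≈ (38.8, 94.0).
Distances from that point to each station vs reported:
  A: calculated 78.9 vs reported 78.9 → residual 0.0 km
  B: calculated 192.9 vs reported 192.9 → residual 0.0 km
  C: calculated 193.4 vs reported 239.4 → residual 46.0 km
  D: calculated 115.0 vs reported 115.0 → residual 0.0 km
A, B, D are mutually consistent (residuals ≈ 0); C is off by 46.0 km.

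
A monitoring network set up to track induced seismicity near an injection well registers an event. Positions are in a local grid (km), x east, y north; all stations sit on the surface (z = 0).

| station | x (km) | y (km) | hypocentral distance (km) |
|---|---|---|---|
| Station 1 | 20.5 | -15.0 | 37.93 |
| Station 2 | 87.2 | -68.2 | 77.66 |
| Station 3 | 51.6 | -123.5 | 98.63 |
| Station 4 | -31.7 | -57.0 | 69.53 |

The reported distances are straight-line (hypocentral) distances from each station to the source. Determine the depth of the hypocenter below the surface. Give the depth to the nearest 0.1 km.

Each station gives a sphere (x−x_i)² + (y−y_i)² + z² = d_i² (stations at z=0).
Subtracting the Station 1 sphere from Station 2 and Station 3: z² cancels, leaving linear equations in x and y:
133.4 x − 106.4 y = 7017.44
62.2 x − 217.0 y = 8980.37
Solving: x ≈ 25.404, y ≈ -34.102 km (keep extra digits for the depth step; rounded: 25.4, -34.1).
Then from the Station 1 sphere: z² = 37.93² − (x − 20.5)² − (y + 15.0)² with x = 25.404, y = -34.102, so z ≈ 32.400 ≈ 32.4 km.

32.4 km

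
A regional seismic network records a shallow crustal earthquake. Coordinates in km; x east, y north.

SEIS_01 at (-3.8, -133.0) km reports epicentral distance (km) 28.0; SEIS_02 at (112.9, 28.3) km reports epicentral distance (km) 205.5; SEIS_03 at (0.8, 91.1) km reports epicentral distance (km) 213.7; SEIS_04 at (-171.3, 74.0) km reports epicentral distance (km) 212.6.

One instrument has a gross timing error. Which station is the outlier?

Solve using three stations at a time. Using SEIS_01, SEIS_02, SEIS_03 (subtract circle equations pairwise → linear system) gives (x, y) ≈ (-28.8, -120.5).
Distances from that point to each station vs reported:
  SEIS_01: calculated 27.9 vs reported 28.0 → residual 0.1 km
  SEIS_02: calculated 205.5 vs reported 205.5 → residual 0.0 km
  SEIS_03: calculated 213.7 vs reported 213.7 → residual 0.0 km
  SEIS_04: calculated 241.1 vs reported 212.6 → residual 28.5 km
SEIS_01, SEIS_02, SEIS_03 are mutually consistent (residuals ≈ 0); SEIS_04 is off by 28.5 km.

SEIS_04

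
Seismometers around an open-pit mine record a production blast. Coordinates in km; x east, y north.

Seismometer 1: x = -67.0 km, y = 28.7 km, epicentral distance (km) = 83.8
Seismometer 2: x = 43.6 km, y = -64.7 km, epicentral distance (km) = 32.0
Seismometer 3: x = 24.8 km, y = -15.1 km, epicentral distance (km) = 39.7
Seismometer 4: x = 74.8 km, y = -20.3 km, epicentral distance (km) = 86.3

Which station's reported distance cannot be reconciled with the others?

Seismometer 2

Solve using three stations at a time. Using Seismometer 1, Seismometer 3, Seismometer 4 (subtract circle equations pairwise → linear system) gives (x, y) ≈ (-10.5, -33.2).
Distances from that point to each station vs reported:
  Seismometer 1: calculated 83.8 vs reported 83.8 → residual 0.0 km
  Seismometer 2: calculated 62.6 vs reported 32.0 → residual 30.6 km
  Seismometer 3: calculated 39.7 vs reported 39.7 → residual 0.0 km
  Seismometer 4: calculated 86.3 vs reported 86.3 → residual 0.0 km
Seismometer 1, Seismometer 3, Seismometer 4 are mutually consistent (residuals ≈ 0); Seismometer 2 is off by 30.6 km.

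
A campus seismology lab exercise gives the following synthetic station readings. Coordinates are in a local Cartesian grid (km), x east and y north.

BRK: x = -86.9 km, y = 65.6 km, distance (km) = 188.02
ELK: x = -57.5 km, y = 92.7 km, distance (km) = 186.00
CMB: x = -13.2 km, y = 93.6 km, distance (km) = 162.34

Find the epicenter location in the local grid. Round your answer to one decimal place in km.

(60.6, -51.0)

Circle about each station: (x + 86.9)² + (y − 65.6)² = 188.02²; (x + 57.5)² + (y − 92.7)² = 186.00²; (x + 13.2)² + (y − 93.6)² = 162.34².
Subtracting pairs of circle equations eliminates x²+y² and gives linear equations (the radical axes):
58.8 x + 54.2 y = 800.09
147.4 x + 56.0 y = 6077.47
Solving the 2×2 system: x ≈ 60.6, y ≈ -51.0 km.
Check against BRK (with the unrounded x, y): √((x + 86.9)²+(y − 65.6)²) = 188.01 ≈ 188.02 km. ✓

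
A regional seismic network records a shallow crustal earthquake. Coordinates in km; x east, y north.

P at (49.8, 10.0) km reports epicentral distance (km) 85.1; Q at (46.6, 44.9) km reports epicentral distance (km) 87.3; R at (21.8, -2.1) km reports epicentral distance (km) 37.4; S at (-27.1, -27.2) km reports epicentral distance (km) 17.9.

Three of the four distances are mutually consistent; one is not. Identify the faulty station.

P

Solve using three stations at a time. Using Q, R, S (subtract circle equations pairwise → linear system) gives (x, y) ≈ (-10.2, -21.3).
Distances from that point to each station vs reported:
  P: calculated 67.7 vs reported 85.1 → residual 17.4 km
  Q: calculated 87.3 vs reported 87.3 → residual 0.0 km
  R: calculated 37.4 vs reported 37.4 → residual 0.0 km
  S: calculated 17.8 vs reported 17.9 → residual 0.1 km
Q, R, S are mutually consistent (residuals ≈ 0); P is off by 17.4 km.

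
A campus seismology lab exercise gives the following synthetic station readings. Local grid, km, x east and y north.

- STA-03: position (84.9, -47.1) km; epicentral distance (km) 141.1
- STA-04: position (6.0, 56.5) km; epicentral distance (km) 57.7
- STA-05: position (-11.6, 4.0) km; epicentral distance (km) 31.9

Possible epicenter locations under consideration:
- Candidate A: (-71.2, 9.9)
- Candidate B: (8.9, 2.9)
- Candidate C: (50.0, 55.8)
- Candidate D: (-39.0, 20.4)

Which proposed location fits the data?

For each candidate, compare |candidate − station| to the reported distance:
Candidate A: residuals STA-03 25.1, STA-04 32.5, STA-05 28.0 → max 32.5 km
Candidate B: residuals STA-03 50.1, STA-04 4.0, STA-05 11.4 → max 50.1 km
Candidate C: residuals STA-03 32.4, STA-04 13.7, STA-05 48.6 → max 48.6 km
Candidate D: residuals STA-03 0.0, STA-04 0.0, STA-05 0.0 → max 0.0 km
Only Candidate D has all residuals ≈ 0.

Candidate D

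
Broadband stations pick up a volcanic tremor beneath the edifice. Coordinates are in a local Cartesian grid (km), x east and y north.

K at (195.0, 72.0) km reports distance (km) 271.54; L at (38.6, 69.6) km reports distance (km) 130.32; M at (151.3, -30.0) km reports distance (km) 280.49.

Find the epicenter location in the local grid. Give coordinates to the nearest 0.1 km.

Circle about each station: (x − 195.0)² + (y − 72.0)² = 271.54²; (x − 38.6)² + (y − 69.6)² = 130.32²; (x − 151.3)² + (y + 30.0)² = 280.49².
Subtracting pairs of circle equations eliminates x²+y² and gives linear equations (the radical axes):
-312.8 x − 4.8 y = 19875.79
-87.4 x − 204.0 y = -24357.98
Solving the 2×2 system: x ≈ -65.8, y ≈ 147.6 km.
Check against K (with the unrounded x, y): √((x − 195.0)²+(y − 72.0)²) = 271.54 ≈ 271.54 km. ✓

x ≈ -65.8 km, y ≈ 147.6 km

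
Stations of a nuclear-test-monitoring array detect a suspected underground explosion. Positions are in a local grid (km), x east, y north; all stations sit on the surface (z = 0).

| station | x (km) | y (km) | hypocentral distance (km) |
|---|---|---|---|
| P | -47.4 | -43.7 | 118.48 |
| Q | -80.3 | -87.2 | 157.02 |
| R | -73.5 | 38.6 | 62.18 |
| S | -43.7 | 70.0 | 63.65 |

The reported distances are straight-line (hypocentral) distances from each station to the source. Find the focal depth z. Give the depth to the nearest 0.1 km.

z ≈ 58.6 km

Each station gives a sphere (x−x_i)² + (y−y_i)² + z² = d_i² (stations at z=0).
Subtracting the P sphere from Q and R: z² cancels, leaving linear equations in x and y:
-65.8 x − 87.0 y = -722.29
-52.2 x + 164.6 y = 12906.92
Solving: x ≈ -65.314, y ≈ 57.701 km (keep extra digits for the depth step; rounded: -65.3, 57.7).
Then from the P sphere: z² = 118.48² − (x + 47.4)² − (y + 43.7)² with x = -65.314, y = 57.701, so z ≈ 58.604 ≈ 58.6 km.
Check against S (with the unrounded solution): distance 63.66 ≈ 63.65 km. ✓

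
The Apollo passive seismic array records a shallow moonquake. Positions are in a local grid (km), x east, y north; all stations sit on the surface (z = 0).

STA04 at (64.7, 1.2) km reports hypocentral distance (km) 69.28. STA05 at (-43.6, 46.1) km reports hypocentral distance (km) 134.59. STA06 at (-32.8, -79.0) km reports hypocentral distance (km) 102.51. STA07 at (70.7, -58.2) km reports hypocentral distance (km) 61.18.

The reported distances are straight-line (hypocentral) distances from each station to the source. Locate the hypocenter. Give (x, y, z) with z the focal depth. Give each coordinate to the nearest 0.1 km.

Each station gives a sphere (x−x_i)² + (y−y_i)² + z² = d_i² (stations at z=0).
Subtracting the STA04 sphere from STA05 and STA06: z² cancels, leaving linear equations in x and y:
-216.6 x + 89.8 y = -13476.11
-195.0 x − 160.4 y = -2579.27
Solving: x ≈ 45.799, y ≈ -39.599 km (keep extra digits for the depth step; rounded: 45.8, -39.6).
Then from the STA04 sphere: z² = 69.28² − (x − 64.7)² − (y − 1.2)² with x = 45.799, y = -39.599, so z ≈ 52.706 ≈ 52.7 km.
Check against STA07 (with the unrounded solution): distance 61.19 ≈ 61.18 km. ✓

x ≈ 45.8 km, y ≈ -39.6 km, depth ≈ 52.7 km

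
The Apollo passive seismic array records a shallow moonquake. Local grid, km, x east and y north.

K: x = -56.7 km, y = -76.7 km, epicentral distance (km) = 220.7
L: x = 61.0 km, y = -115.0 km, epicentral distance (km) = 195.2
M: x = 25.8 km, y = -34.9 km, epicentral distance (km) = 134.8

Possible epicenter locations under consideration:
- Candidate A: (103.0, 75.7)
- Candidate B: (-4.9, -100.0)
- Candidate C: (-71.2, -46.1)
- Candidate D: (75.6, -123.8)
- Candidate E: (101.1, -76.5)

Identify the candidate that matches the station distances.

Candidate A

For each candidate, compare |candidate − station| to the reported distance:
Candidate A: residuals K 0.0, L 0.1, M 0.1 → max 0.1 km
Candidate B: residuals K 163.9, L 127.6, M 62.8 → max 163.9 km
Candidate C: residuals K 186.8, L 46.1, M 37.2 → max 186.8 km
Candidate D: residuals K 80.3, L 178.2, M 32.9 → max 178.2 km
Candidate E: residuals K 62.9, L 139.6, M 48.8 → max 139.6 km
Only Candidate A has all residuals ≈ 0.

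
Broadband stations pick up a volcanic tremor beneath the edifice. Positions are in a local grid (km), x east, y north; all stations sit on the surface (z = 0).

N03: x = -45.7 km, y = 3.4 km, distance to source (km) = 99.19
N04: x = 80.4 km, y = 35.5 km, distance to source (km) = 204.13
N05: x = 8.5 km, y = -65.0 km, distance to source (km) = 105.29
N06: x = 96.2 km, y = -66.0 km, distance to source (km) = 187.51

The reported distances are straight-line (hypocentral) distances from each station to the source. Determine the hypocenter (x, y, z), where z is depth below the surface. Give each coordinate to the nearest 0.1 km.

x ≈ -85.0 km, y ≈ -74.3 km, depth ≈ 47.5 km

Each station gives a sphere (x−x_i)² + (y−y_i)² + z² = d_i² (stations at z=0).
Subtracting the N03 sphere from N04 and N05: z² cancels, leaving linear equations in x and y:
252.2 x + 64.2 y = -26206.04
108.4 x − 136.8 y = 949.87
Solving: x ≈ -84.997, y ≈ -74.295 km (keep extra digits for the depth step; rounded: -85.0, -74.3).
Then from the N03 sphere: z² = 99.19² − (x + 45.7)² − (y − 3.4)² with x = -84.997, y = -74.295, so z ≈ 47.517 ≈ 47.5 km.
Check against N06 (with the unrounded solution): distance 187.51 ≈ 187.51 km. ✓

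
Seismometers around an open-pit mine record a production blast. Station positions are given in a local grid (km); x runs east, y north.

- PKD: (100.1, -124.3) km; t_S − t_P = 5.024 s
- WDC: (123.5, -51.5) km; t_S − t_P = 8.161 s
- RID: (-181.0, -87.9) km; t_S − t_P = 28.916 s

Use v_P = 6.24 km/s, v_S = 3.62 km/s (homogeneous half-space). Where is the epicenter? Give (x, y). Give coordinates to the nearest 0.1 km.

Distance from S−P lag: d = Δt · v_P v_S / (v_P − v_S) = Δt · (6.24·3.62)/(6.24−3.62) ≈ 8.6217·Δt.
So d_PKD = 43.32, d_WDC = 70.36, d_RID = 249.30 km.
Circle about each station: (x − 100.1)² + (y + 124.3)² = 43.32²; (x − 123.5)² + (y + 51.5)² = 70.36²; (x + 181.0)² + (y + 87.9)² = 249.30².
Subtracting pairs of circle equations eliminates x²+y² and gives linear equations (the radical axes):
46.8 x + 145.6 y = -10639.91
-562.2 x + 72.8 y = -45256.96
Solving the 2×2 system: x ≈ 68.2, y ≈ -95.0 km.
Check against PKD (with the unrounded x, y): √((x − 100.1)²+(y + 124.3)²) = 43.32 ≈ 43.32 km. ✓

(68.2, -95.0)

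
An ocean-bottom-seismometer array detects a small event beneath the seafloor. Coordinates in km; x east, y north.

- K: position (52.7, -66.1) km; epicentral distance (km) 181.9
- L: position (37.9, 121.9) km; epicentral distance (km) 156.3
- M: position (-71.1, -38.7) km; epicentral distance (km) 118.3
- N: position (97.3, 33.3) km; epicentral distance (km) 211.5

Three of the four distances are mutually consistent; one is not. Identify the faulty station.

Solve using three stations at a time. Using L, M, N (subtract circle equations pairwise → linear system) gives (x, y) ≈ (-110.4, 72.8).
Distances from that point to each station vs reported:
  K: calculated 214.3 vs reported 181.9 → residual 32.4 km
  L: calculated 156.3 vs reported 156.3 → residual 0.0 km
  M: calculated 118.2 vs reported 118.3 → residual 0.1 km
  N: calculated 211.5 vs reported 211.5 → residual 0.0 km
L, M, N are mutually consistent (residuals ≈ 0); K is off by 32.4 km.

K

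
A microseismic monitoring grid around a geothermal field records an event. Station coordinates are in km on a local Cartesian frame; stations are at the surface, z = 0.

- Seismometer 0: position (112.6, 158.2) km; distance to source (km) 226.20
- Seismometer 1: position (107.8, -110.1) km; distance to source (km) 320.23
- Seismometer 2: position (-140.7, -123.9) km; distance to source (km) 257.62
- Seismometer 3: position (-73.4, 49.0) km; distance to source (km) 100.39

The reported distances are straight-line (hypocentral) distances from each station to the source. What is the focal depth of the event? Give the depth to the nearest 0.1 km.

depth ≈ 60.5 km

Each station gives a sphere (x−x_i)² + (y−y_i)² + z² = d_i² (stations at z=0).
Subtracting the Seismometer 0 sphere from Seismometer 1 and Seismometer 2: z² cancels, leaving linear equations in x and y:
-9.6 x − 536.6 y = -65343.96
-506.6 x − 564.2 y = -17759.92
Solving: x ≈ -102.607, y ≈ 123.610 km (keep extra digits for the depth step; rounded: -102.6, 123.6).
Then from the Seismometer 0 sphere: z² = 226.20² − (x − 112.6)² − (y − 158.2)² with x = -102.607, y = 123.610, so z ≈ 60.464 ≈ 60.5 km.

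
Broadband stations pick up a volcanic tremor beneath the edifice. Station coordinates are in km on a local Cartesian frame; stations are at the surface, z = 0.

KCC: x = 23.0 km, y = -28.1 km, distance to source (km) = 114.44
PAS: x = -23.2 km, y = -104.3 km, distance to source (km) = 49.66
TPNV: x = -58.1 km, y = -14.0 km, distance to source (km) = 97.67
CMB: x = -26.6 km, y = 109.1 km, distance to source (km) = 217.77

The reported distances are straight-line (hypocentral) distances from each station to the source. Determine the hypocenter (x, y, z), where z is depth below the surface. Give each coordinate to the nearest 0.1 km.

Each station gives a sphere (x−x_i)² + (y−y_i)² + z² = d_i² (stations at z=0).
Subtracting the KCC sphere from PAS and TPNV: z² cancels, leaving linear equations in x and y:
-92.4 x − 152.4 y = 20728.52
-162.2 x + 28.2 y = 5810.08
Solving: x ≈ -53.797, y ≈ -103.397 km (keep extra digits for the depth step; rounded: -53.8, -103.4).
Then from the KCC sphere: z² = 114.44² − (x − 23.0)² − (y + 28.1)² with x = -53.797, y = -103.397, so z ≈ 39.104 ≈ 39.1 km.
Check against CMB (with the unrounded solution): distance 217.77 ≈ 217.77 km. ✓

x ≈ -53.8 km, y ≈ -103.4 km, depth ≈ 39.1 km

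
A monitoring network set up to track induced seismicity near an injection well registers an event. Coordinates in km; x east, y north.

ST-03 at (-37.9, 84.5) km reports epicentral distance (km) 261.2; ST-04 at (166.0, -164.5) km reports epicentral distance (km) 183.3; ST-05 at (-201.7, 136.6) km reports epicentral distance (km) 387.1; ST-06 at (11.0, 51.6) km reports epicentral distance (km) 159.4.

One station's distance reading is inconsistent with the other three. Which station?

Solve using three stations at a time. Using ST-04, ST-05, ST-06 (subtract circle equations pairwise → linear system) gives (x, y) ≈ (167.1, 18.9).
Distances from that point to each station vs reported:
  ST-03: calculated 215.3 vs reported 261.2 → residual 45.9 km
  ST-04: calculated 183.4 vs reported 183.3 → residual 0.1 km
  ST-05: calculated 387.1 vs reported 387.1 → residual 0.0 km
  ST-06: calculated 159.5 vs reported 159.4 → residual 0.1 km
ST-04, ST-05, ST-06 are mutually consistent (residuals ≈ 0); ST-03 is off by 45.9 km.

ST-03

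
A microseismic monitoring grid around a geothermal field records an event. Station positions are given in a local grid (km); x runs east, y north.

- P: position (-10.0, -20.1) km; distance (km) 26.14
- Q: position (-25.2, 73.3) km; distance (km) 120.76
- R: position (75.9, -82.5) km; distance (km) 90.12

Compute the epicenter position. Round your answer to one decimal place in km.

Circle about each station: (x + 10.0)² + (y + 20.1)² = 26.14²; (x + 25.2)² + (y − 73.3)² = 120.76²; (x − 75.9)² + (y + 82.5)² = 90.12².
Subtracting pairs of circle equations eliminates x²+y² and gives linear equations (the radical axes):
-30.4 x + 186.8 y = -8395.76
171.8 x − 124.8 y = 4624.74
Solving the 2×2 system: x ≈ -6.5, y ≈ -46.0 km.
Check against P (with the unrounded x, y): √((x + 10.0)²+(y + 20.1)²) = 26.14 ≈ 26.14 km. ✓

x ≈ -6.5 km, y ≈ -46.0 km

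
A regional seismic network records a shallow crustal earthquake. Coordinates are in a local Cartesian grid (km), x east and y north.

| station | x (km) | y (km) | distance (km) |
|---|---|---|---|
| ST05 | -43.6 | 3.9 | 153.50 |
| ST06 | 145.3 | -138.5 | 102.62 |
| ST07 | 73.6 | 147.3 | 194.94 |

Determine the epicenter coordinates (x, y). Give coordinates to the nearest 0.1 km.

(101.7, -45.6)

Circle about each station: (x + 43.6)² + (y − 3.9)² = 153.50²; (x − 145.3)² + (y + 138.5)² = 102.62²; (x − 73.6)² + (y − 147.3)² = 194.94².
Subtracting the ST05 equation from the ST06 and ST07 equations removes the quadratic terms:
377.8 x − 284.8 y = 51409.56
234.4 x + 286.8 y = 10758.73
Solving the 2×2 system: x ≈ 101.7, y ≈ -45.6 km.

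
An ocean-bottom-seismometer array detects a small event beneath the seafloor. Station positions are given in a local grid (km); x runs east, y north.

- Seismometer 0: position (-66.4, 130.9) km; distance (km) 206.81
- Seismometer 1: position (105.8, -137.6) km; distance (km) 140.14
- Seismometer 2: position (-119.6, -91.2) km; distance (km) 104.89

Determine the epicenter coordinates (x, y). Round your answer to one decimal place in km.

(-16.9, -69.9)

Circle about each station: (x + 66.4)² + (y − 130.9)² = 206.81²; (x − 105.8)² + (y + 137.6)² = 140.14²; (x + 119.6)² + (y + 91.2)² = 104.89².
Subtracting pairs of circle equations eliminates x²+y² and gives linear equations (the radical axes):
344.4 x − 537.0 y = 31714.79
-106.4 x − 444.2 y = 32846.29
Solving the 2×2 system: x ≈ -16.9, y ≈ -69.9 km.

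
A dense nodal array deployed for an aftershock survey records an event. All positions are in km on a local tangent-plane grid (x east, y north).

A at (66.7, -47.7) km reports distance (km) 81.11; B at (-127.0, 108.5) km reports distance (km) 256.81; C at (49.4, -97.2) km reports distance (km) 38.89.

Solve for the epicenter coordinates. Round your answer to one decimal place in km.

Circle about each station: (x − 66.7)² + (y + 47.7)² = 81.11²; (x + 127.0)² + (y − 108.5)² = 256.81²; (x − 49.4)² + (y + 97.2)² = 38.89².
Subtracting pairs of circle equations eliminates x²+y² and gives linear equations (the radical axes):
-387.4 x + 312.4 y = -38195.47
-34.6 x − 99.0 y = 10230.42
Solving the 2×2 system: x ≈ 11.9, y ≈ -107.5 km.

11.9 km east, -107.5 km north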